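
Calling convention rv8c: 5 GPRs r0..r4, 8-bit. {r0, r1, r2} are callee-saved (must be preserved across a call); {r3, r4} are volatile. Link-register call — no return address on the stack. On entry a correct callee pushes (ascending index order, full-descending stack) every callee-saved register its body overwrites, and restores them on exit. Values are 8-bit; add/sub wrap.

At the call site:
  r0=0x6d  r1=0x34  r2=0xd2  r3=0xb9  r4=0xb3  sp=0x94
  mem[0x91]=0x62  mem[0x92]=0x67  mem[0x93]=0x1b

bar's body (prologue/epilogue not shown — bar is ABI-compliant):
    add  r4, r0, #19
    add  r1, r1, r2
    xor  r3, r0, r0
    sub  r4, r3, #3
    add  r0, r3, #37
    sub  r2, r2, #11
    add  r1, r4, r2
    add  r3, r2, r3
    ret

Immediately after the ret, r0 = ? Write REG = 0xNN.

REG = 0x6d

prologue: push r0 → mem[0x93]=0x6d, sp=0x93
prologue: push r1 → mem[0x92]=0x34, sp=0x92
prologue: push r2 → mem[0x91]=0xd2, sp=0x91
body[0] add  r4, r0, #19 → r4=0x80
body[1] add  r1, r1, r2 → r1=0x06
body[2] xor  r3, r0, r0 → r3=0x00
body[3] sub  r4, r3, #3 → r4=0xfd
body[4] add  r0, r3, #37 → r0=0x25
body[5] sub  r2, r2, #11 → r2=0xc7
body[6] add  r1, r4, r2 → r1=0xc4
body[7] add  r3, r2, r3 → r3=0xc7
epilogue: pop r2=0xd2, sp=0x92
epilogue: pop r1=0x34, sp=0x93
epilogue: pop r0=0x6d, sp=0x94
r0 is callee-saved → restored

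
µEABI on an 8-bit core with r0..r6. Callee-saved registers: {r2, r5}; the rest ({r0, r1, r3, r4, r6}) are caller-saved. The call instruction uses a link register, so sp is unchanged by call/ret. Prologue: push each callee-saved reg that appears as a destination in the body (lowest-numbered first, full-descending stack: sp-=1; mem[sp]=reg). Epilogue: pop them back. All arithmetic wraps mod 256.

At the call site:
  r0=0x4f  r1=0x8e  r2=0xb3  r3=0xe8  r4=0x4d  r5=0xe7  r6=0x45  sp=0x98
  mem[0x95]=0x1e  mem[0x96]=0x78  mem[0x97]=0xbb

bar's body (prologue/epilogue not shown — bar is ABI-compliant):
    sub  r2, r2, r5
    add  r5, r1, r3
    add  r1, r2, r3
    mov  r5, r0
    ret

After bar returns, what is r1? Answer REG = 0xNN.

prologue: push r2 -> mem[0x97]=0xb3, sp=0x97
prologue: push r5 -> mem[0x96]=0xe7, sp=0x96
body[0] sub  r2, r2, r5 -> r2=0xcc
body[1] add  r5, r1, r3 -> r5=0x76
body[2] add  r1, r2, r3 -> r1=0xb4
body[3] mov  r5, r0 -> r5=0x4f
epilogue: pop r5=0xe7, sp=0x97
epilogue: pop r2=0xb3, sp=0x98
r1 is caller-saved -> body value

REG = 0xb4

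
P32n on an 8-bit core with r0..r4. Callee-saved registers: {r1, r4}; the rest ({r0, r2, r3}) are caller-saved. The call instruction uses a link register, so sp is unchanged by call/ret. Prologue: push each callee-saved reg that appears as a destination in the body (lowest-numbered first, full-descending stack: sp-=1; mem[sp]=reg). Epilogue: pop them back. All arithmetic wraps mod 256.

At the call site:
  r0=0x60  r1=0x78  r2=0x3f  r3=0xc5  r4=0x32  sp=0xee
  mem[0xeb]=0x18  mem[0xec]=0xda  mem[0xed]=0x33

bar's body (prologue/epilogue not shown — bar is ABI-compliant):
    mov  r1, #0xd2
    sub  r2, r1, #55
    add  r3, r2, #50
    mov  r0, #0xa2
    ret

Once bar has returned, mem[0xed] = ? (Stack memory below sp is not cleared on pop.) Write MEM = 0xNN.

MEM = 0x78

prologue: push r1 -> mem[0xed]=0x78, sp=0xed
body[0] mov  r1, #0xd2 -> r1=0xd2
body[1] sub  r2, r1, #55 -> r2=0x9b
body[2] add  r3, r2, #50 -> r3=0xcd
body[3] mov  r0, #0xa2 -> r0=0xa2
epilogue: pop r1=0x78, sp=0xee
prologue pushed ['r1'] at ['0xed']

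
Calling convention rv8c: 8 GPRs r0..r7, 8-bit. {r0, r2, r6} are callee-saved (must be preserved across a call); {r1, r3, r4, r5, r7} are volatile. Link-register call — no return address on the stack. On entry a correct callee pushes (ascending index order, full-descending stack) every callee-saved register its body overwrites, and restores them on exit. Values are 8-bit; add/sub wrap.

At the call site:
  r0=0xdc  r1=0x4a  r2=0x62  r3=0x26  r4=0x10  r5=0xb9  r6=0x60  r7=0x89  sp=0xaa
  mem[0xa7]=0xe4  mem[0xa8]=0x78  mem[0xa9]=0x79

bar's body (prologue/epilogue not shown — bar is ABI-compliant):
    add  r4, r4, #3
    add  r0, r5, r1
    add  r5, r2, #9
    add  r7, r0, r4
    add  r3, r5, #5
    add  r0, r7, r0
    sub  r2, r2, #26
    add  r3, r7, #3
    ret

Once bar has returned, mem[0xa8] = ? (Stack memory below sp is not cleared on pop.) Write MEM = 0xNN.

prologue: push r0 -> mem[0xa9]=0xdc, sp=0xa9
prologue: push r2 -> mem[0xa8]=0x62, sp=0xa8
body[0] add  r4, r4, #3 -> r4=0x13
body[1] add  r0, r5, r1 -> r0=0x03
body[2] add  r5, r2, #9 -> r5=0x6b
body[3] add  r7, r0, r4 -> r7=0x16
body[4] add  r3, r5, #5 -> r3=0x70
body[5] add  r0, r7, r0 -> r0=0x19
body[6] sub  r2, r2, #26 -> r2=0x48
body[7] add  r3, r7, #3 -> r3=0x19
epilogue: pop r2=0x62, sp=0xa9
epilogue: pop r0=0xdc, sp=0xaa
prologue pushed ['r0', 'r2'] at ['0xa9', '0xa8']

MEM = 0x62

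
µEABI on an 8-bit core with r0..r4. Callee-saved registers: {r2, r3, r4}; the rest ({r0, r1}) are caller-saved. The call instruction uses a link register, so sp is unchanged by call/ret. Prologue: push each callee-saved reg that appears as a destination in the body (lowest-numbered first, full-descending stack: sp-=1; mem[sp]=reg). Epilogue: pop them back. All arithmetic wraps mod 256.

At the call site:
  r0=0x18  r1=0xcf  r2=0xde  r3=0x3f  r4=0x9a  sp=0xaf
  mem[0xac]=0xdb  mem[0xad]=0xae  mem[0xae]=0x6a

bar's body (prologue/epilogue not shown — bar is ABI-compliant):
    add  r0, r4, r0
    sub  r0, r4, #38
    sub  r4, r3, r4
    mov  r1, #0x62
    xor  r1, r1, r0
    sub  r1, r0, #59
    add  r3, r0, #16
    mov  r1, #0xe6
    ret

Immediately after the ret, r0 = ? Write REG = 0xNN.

REG = 0x74

prologue: push r3 -> mem[0xae]=0x3f, sp=0xae
prologue: push r4 -> mem[0xad]=0x9a, sp=0xad
body[0] add  r0, r4, r0 -> r0=0xb2
body[1] sub  r0, r4, #38 -> r0=0x74
body[2] sub  r4, r3, r4 -> r4=0xa5
body[3] mov  r1, #0x62 -> r1=0x62
body[4] xor  r1, r1, r0 -> r1=0x16
body[5] sub  r1, r0, #59 -> r1=0x39
body[6] add  r3, r0, #16 -> r3=0x84
body[7] mov  r1, #0xe6 -> r1=0xe6
epilogue: pop r4=0x9a, sp=0xae
epilogue: pop r3=0x3f, sp=0xaf
r0 is caller-saved -> body value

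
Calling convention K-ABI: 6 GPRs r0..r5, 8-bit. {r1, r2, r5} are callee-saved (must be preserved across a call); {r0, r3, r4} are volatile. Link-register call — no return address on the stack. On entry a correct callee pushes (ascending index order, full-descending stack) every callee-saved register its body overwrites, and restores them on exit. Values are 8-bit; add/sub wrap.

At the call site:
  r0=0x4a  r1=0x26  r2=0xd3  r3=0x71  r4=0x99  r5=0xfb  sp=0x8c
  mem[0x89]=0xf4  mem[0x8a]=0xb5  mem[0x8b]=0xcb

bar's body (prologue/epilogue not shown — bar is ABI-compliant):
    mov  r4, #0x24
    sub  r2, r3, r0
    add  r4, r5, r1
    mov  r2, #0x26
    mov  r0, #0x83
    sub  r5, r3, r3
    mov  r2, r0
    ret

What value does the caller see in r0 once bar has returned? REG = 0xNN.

REG = 0x83

prologue: push r2 → mem[0x8b]=0xd3, sp=0x8b
prologue: push r5 → mem[0x8a]=0xfb, sp=0x8a
body[0] mov  r4, #0x24 → r4=0x24
body[1] sub  r2, r3, r0 → r2=0x27
body[2] add  r4, r5, r1 → r4=0x21
body[3] mov  r2, #0x26 → r2=0x26
body[4] mov  r0, #0x83 → r0=0x83
body[5] sub  r5, r3, r3 → r5=0x00
body[6] mov  r2, r0 → r2=0x83
epilogue: pop r5=0xfb, sp=0x8b
epilogue: pop r2=0xd3, sp=0x8c
r0 is caller-saved → body value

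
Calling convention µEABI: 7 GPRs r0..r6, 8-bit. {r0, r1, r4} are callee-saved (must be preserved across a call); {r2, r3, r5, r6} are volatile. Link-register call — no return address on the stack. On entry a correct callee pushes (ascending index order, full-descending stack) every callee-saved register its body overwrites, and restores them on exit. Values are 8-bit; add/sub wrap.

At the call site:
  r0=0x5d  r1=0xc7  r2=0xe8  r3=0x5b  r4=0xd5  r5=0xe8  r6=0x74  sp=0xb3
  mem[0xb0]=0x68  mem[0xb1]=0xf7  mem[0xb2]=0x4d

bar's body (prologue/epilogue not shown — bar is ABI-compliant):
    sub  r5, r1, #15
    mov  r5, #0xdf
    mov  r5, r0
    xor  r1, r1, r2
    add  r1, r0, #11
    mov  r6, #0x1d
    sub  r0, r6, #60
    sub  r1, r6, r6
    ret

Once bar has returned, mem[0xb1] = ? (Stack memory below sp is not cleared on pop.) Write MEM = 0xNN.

prologue: push r0 → mem[0xb2]=0x5d, sp=0xb2
prologue: push r1 → mem[0xb1]=0xc7, sp=0xb1
body[0] sub  r5, r1, #15 → r5=0xb8
body[1] mov  r5, #0xdf → r5=0xdf
body[2] mov  r5, r0 → r5=0x5d
body[3] xor  r1, r1, r2 → r1=0x2f
body[4] add  r1, r0, #11 → r1=0x68
body[5] mov  r6, #0x1d → r6=0x1d
body[6] sub  r0, r6, #60 → r0=0xe1
body[7] sub  r1, r6, r6 → r1=0x00
epilogue: pop r1=0xc7, sp=0xb2
epilogue: pop r0=0x5d, sp=0xb3
prologue pushed ['r0', 'r1'] at ['0xb2', '0xb1']

MEM = 0xc7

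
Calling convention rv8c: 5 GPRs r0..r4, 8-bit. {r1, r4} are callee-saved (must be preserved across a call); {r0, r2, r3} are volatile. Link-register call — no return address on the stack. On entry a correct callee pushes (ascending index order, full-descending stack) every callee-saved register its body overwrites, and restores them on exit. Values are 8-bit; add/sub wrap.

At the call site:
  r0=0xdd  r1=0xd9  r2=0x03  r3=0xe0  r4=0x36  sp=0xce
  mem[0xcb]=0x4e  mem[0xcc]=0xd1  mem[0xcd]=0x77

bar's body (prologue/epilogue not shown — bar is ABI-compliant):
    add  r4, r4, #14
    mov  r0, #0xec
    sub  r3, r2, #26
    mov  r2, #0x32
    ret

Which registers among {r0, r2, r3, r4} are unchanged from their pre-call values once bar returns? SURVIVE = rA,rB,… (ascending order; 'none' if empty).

prologue: push r4 → mem[0xcd]=0x36, sp=0xcd
body[0] add  r4, r4, #14 → r4=0x44
body[1] mov  r0, #0xec → r0=0xec
body[2] sub  r3, r2, #26 → r3=0xe9
body[3] mov  r2, #0x32 → r2=0x32
epilogue: pop r4=0x36, sp=0xce
r0: caller-saved, written=True
r2: caller-saved, written=True
r3: caller-saved, written=True
r4: callee-saved, written=True

SURVIVE = r4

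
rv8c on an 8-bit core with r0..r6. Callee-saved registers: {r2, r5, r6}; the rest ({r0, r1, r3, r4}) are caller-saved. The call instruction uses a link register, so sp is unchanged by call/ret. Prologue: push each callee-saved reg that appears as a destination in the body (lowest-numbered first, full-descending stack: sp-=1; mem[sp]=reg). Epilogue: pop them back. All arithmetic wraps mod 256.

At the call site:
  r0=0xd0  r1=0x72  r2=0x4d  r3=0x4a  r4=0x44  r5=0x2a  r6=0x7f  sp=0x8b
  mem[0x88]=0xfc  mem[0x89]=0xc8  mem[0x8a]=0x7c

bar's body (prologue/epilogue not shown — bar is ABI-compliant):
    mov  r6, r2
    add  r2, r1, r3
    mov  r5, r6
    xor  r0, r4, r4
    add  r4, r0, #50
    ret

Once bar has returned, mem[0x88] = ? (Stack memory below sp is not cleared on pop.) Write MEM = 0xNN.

MEM = 0x7f

prologue: push r2 → mem[0x8a]=0x4d, sp=0x8a
prologue: push r5 → mem[0x89]=0x2a, sp=0x89
prologue: push r6 → mem[0x88]=0x7f, sp=0x88
body[0] mov  r6, r2 → r6=0x4d
body[1] add  r2, r1, r3 → r2=0xbc
body[2] mov  r5, r6 → r5=0x4d
body[3] xor  r0, r4, r4 → r0=0x00
body[4] add  r4, r0, #50 → r4=0x32
epilogue: pop r6=0x7f, sp=0x89
epilogue: pop r5=0x2a, sp=0x8a
epilogue: pop r2=0x4d, sp=0x8b
prologue pushed ['r2', 'r5', 'r6'] at ['0x8a', '0x89', '0x88']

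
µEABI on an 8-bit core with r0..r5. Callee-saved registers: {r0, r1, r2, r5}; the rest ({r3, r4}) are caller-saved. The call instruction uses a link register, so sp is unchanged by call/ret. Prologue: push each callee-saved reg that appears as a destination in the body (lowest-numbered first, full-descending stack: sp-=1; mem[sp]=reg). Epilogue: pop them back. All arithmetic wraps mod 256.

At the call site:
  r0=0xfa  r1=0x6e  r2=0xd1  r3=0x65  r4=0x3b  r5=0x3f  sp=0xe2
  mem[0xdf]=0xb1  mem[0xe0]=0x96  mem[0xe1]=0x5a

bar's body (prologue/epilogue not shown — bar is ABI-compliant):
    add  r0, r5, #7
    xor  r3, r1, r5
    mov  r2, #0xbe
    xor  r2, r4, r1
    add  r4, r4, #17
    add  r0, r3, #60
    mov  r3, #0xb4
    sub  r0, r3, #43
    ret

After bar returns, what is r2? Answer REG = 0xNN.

REG = 0xd1

prologue: push r0 -> mem[0xe1]=0xfa, sp=0xe1
prologue: push r2 -> mem[0xe0]=0xd1, sp=0xe0
body[0] add  r0, r5, #7 -> r0=0x46
body[1] xor  r3, r1, r5 -> r3=0x51
body[2] mov  r2, #0xbe -> r2=0xbe
body[3] xor  r2, r4, r1 -> r2=0x55
body[4] add  r4, r4, #17 -> r4=0x4c
body[5] add  r0, r3, #60 -> r0=0x8d
body[6] mov  r3, #0xb4 -> r3=0xb4
body[7] sub  r0, r3, #43 -> r0=0x89
epilogue: pop r2=0xd1, sp=0xe1
epilogue: pop r0=0xfa, sp=0xe2
r2 is callee-saved -> restored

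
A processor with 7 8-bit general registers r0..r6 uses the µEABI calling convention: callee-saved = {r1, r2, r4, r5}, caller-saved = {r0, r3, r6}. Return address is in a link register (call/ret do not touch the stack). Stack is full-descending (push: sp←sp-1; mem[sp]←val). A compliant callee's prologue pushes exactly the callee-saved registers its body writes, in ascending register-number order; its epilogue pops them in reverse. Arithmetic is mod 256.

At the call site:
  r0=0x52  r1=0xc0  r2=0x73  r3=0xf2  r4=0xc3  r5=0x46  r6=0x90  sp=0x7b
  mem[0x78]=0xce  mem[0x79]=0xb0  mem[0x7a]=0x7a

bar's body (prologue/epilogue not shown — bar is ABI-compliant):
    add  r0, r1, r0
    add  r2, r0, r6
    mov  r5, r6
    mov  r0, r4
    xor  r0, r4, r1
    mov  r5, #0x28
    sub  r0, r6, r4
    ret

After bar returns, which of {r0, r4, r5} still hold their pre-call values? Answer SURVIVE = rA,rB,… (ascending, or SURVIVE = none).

prologue: push r2 → mem[0x7a]=0x73, sp=0x7a
prologue: push r5 → mem[0x79]=0x46, sp=0x79
body[0] add  r0, r1, r0 → r0=0x12
body[1] add  r2, r0, r6 → r2=0xa2
body[2] mov  r5, r6 → r5=0x90
body[3] mov  r0, r4 → r0=0xc3
body[4] xor  r0, r4, r1 → r0=0x03
body[5] mov  r5, #0x28 → r5=0x28
body[6] sub  r0, r6, r4 → r0=0xcd
epilogue: pop r5=0x46, sp=0x7a
epilogue: pop r2=0x73, sp=0x7b
r0: caller-saved, written=True
r4: callee-saved, written=False
r5: callee-saved, written=True

SURVIVE = r4,r5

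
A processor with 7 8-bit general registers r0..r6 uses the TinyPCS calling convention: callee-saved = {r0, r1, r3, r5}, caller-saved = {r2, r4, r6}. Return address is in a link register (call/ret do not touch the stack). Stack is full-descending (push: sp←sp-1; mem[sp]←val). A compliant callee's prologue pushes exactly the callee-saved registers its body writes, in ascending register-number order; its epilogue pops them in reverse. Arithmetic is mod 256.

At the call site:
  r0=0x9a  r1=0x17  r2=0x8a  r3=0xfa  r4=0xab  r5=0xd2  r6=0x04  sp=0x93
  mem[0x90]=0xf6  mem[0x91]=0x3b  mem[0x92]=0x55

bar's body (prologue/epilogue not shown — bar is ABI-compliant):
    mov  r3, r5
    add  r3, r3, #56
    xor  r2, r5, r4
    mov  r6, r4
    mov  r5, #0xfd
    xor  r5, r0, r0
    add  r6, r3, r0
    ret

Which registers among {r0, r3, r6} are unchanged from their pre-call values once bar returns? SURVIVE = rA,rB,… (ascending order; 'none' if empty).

prologue: push r3 -> mem[0x92]=0xfa, sp=0x92
prologue: push r5 -> mem[0x91]=0xd2, sp=0x91
body[0] mov  r3, r5 -> r3=0xd2
body[1] add  r3, r3, #56 -> r3=0x0a
body[2] xor  r2, r5, r4 -> r2=0x79
body[3] mov  r6, r4 -> r6=0xab
body[4] mov  r5, #0xfd -> r5=0xfd
body[5] xor  r5, r0, r0 -> r5=0x00
body[6] add  r6, r3, r0 -> r6=0xa4
epilogue: pop r5=0xd2, sp=0x92
epilogue: pop r3=0xfa, sp=0x93
r0: callee-saved, written=False
r3: callee-saved, written=True
r6: caller-saved, written=True

SURVIVE = r0,r3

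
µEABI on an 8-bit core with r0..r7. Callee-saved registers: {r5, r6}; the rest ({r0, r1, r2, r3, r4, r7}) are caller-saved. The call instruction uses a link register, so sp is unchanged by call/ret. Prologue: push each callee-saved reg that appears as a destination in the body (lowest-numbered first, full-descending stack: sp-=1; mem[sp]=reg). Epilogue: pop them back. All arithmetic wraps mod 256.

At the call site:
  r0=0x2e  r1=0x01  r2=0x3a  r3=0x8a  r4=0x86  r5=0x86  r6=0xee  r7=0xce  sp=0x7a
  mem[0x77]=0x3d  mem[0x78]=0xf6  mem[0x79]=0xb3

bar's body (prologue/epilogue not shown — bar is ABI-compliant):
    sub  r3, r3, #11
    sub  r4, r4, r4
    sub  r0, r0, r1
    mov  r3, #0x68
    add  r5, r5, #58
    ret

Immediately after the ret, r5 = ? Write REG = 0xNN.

prologue: push r5 -> mem[0x79]=0x86, sp=0x79
body[0] sub  r3, r3, #11 -> r3=0x7f
body[1] sub  r4, r4, r4 -> r4=0x00
body[2] sub  r0, r0, r1 -> r0=0x2d
body[3] mov  r3, #0x68 -> r3=0x68
body[4] add  r5, r5, #58 -> r5=0xc0
epilogue: pop r5=0x86, sp=0x7a
r5 is callee-saved -> restored

REG = 0x86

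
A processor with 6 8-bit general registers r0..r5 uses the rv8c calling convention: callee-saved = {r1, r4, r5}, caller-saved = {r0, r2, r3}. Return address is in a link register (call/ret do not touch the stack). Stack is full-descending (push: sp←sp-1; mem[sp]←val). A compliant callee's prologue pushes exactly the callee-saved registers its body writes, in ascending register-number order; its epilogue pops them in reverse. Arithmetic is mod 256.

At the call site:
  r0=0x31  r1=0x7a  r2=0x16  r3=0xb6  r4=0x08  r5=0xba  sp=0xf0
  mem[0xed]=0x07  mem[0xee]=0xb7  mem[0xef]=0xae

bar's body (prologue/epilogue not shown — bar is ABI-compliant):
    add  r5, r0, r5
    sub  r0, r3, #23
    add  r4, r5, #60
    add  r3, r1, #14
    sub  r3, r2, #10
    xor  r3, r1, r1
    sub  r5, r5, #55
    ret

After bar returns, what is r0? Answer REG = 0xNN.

prologue: push r4 → mem[0xef]=0x08, sp=0xef
prologue: push r5 → mem[0xee]=0xba, sp=0xee
body[0] add  r5, r0, r5 → r5=0xeb
body[1] sub  r0, r3, #23 → r0=0x9f
body[2] add  r4, r5, #60 → r4=0x27
body[3] add  r3, r1, #14 → r3=0x88
body[4] sub  r3, r2, #10 → r3=0x0c
body[5] xor  r3, r1, r1 → r3=0x00
body[6] sub  r5, r5, #55 → r5=0xb4
epilogue: pop r5=0xba, sp=0xef
epilogue: pop r4=0x08, sp=0xf0
r0 is caller-saved → body value

REG = 0x9f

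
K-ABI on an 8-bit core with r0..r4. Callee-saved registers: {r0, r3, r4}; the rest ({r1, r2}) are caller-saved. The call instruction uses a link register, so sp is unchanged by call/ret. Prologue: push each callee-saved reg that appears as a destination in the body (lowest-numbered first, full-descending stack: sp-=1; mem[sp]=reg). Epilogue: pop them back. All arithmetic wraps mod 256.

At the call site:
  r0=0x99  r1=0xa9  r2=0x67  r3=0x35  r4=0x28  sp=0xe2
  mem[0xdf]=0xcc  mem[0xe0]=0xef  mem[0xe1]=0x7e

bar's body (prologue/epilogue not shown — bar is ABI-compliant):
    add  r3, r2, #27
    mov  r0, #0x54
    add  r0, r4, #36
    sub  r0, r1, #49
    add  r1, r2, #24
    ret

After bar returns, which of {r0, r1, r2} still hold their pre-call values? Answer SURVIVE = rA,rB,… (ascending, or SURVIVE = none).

prologue: push r0 → mem[0xe1]=0x99, sp=0xe1
prologue: push r3 → mem[0xe0]=0x35, sp=0xe0
body[0] add  r3, r2, #27 → r3=0x82
body[1] mov  r0, #0x54 → r0=0x54
body[2] add  r0, r4, #36 → r0=0x4c
body[3] sub  r0, r1, #49 → r0=0x78
body[4] add  r1, r2, #24 → r1=0x7f
epilogue: pop r3=0x35, sp=0xe1
epilogue: pop r0=0x99, sp=0xe2
r0: callee-saved, written=True
r1: caller-saved, written=True
r2: caller-saved, written=False

SURVIVE = r0,r2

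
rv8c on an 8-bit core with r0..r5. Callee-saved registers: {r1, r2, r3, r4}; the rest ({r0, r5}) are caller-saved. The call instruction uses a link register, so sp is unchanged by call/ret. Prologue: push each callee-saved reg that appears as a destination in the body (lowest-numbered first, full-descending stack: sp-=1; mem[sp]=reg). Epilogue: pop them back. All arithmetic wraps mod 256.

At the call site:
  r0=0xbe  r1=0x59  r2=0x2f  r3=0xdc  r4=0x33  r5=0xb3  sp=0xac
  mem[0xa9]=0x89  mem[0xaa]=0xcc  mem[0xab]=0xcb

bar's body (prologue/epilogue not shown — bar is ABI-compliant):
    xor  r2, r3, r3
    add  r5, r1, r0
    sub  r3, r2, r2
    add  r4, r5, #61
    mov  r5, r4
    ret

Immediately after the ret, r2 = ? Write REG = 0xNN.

REG = 0x2f

prologue: push r2 -> mem[0xab]=0x2f, sp=0xab
prologue: push r3 -> mem[0xaa]=0xdc, sp=0xaa
prologue: push r4 -> mem[0xa9]=0x33, sp=0xa9
body[0] xor  r2, r3, r3 -> r2=0x00
body[1] add  r5, r1, r0 -> r5=0x17
body[2] sub  r3, r2, r2 -> r3=0x00
body[3] add  r4, r5, #61 -> r4=0x54
body[4] mov  r5, r4 -> r5=0x54
epilogue: pop r4=0x33, sp=0xaa
epilogue: pop r3=0xdc, sp=0xab
epilogue: pop r2=0x2f, sp=0xac
r2 is callee-saved -> restored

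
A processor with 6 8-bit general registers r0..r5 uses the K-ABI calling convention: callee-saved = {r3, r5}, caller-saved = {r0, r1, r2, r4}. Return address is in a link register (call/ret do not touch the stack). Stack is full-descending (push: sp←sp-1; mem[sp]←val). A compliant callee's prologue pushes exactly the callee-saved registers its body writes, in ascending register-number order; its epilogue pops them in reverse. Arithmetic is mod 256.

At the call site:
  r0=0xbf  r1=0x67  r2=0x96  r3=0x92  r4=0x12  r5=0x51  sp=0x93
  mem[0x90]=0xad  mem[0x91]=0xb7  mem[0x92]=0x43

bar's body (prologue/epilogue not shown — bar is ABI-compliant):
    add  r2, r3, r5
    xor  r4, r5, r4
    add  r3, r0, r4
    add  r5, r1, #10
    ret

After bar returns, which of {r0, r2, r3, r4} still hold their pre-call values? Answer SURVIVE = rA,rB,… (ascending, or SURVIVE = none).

SURVIVE = r0,r3

prologue: push r3 -> mem[0x92]=0x92, sp=0x92
prologue: push r5 -> mem[0x91]=0x51, sp=0x91
body[0] add  r2, r3, r5 -> r2=0xe3
body[1] xor  r4, r5, r4 -> r4=0x43
body[2] add  r3, r0, r4 -> r3=0x02
body[3] add  r5, r1, #10 -> r5=0x71
epilogue: pop r5=0x51, sp=0x92
epilogue: pop r3=0x92, sp=0x93
r0: caller-saved, written=False
r2: caller-saved, written=True
r3: callee-saved, written=True
r4: caller-saved, written=True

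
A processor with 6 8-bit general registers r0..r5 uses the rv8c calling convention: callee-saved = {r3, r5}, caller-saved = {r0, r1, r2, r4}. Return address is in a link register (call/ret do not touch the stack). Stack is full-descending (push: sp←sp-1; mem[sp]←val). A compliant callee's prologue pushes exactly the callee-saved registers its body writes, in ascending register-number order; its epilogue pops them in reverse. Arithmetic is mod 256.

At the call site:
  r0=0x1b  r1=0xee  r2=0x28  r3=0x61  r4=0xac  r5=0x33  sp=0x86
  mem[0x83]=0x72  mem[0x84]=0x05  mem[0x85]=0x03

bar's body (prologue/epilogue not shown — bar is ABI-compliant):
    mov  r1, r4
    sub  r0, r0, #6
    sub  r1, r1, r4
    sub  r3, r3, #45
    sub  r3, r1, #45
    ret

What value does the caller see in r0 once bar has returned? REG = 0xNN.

prologue: push r3 → mem[0x85]=0x61, sp=0x85
body[0] mov  r1, r4 → r1=0xac
body[1] sub  r0, r0, #6 → r0=0x15
body[2] sub  r1, r1, r4 → r1=0x00
body[3] sub  r3, r3, #45 → r3=0x34
body[4] sub  r3, r1, #45 → r3=0xd3
epilogue: pop r3=0x61, sp=0x86
r0 is caller-saved → body value

REG = 0x15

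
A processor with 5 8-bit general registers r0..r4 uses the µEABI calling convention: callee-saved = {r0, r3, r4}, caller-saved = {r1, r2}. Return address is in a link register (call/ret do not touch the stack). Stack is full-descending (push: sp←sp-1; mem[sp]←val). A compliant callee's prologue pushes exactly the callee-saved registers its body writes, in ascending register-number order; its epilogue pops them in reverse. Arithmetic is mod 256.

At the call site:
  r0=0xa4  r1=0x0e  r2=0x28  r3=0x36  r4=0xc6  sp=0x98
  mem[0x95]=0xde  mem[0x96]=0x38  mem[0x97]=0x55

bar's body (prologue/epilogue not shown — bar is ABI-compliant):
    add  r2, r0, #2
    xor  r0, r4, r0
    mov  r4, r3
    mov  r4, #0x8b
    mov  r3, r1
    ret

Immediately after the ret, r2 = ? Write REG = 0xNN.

prologue: push r0 → mem[0x97]=0xa4, sp=0x97
prologue: push r3 → mem[0x96]=0x36, sp=0x96
prologue: push r4 → mem[0x95]=0xc6, sp=0x95
body[0] add  r2, r0, #2 → r2=0xa6
body[1] xor  r0, r4, r0 → r0=0x62
body[2] mov  r4, r3 → r4=0x36
body[3] mov  r4, #0x8b → r4=0x8b
body[4] mov  r3, r1 → r3=0x0e
epilogue: pop r4=0xc6, sp=0x96
epilogue: pop r3=0x36, sp=0x97
epilogue: pop r0=0xa4, sp=0x98
r2 is caller-saved → body value

REG = 0xa6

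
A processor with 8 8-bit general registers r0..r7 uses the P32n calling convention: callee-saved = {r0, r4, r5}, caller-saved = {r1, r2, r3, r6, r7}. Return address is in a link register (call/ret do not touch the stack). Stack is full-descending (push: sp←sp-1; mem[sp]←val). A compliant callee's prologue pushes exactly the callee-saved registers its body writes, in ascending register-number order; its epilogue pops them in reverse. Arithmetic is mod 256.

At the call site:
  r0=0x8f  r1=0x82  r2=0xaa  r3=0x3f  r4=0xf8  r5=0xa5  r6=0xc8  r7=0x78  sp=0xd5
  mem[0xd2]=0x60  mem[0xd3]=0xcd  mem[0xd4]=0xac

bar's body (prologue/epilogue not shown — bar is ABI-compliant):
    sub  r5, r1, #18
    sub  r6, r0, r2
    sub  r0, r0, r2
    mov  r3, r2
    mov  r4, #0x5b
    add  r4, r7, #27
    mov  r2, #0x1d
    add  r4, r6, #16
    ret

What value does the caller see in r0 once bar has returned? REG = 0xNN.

REG = 0x8f

prologue: push r0 -> mem[0xd4]=0x8f, sp=0xd4
prologue: push r4 -> mem[0xd3]=0xf8, sp=0xd3
prologue: push r5 -> mem[0xd2]=0xa5, sp=0xd2
body[0] sub  r5, r1, #18 -> r5=0x70
body[1] sub  r6, r0, r2 -> r6=0xe5
body[2] sub  r0, r0, r2 -> r0=0xe5
body[3] mov  r3, r2 -> r3=0xaa
body[4] mov  r4, #0x5b -> r4=0x5b
body[5] add  r4, r7, #27 -> r4=0x93
body[6] mov  r2, #0x1d -> r2=0x1d
body[7] add  r4, r6, #16 -> r4=0xf5
epilogue: pop r5=0xa5, sp=0xd3
epilogue: pop r4=0xf8, sp=0xd4
epilogue: pop r0=0x8f, sp=0xd5
r0 is callee-saved -> restored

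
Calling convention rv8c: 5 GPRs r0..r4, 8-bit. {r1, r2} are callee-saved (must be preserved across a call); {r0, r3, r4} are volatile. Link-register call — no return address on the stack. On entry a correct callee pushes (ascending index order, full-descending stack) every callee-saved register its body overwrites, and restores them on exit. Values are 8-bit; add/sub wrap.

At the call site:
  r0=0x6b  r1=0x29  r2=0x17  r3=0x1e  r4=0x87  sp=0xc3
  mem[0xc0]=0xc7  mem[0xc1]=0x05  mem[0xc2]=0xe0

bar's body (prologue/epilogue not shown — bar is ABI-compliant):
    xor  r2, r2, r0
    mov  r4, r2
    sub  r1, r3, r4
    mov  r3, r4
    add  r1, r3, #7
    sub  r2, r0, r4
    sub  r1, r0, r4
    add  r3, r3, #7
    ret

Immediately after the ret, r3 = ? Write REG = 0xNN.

prologue: push r1 -> mem[0xc2]=0x29, sp=0xc2
prologue: push r2 -> mem[0xc1]=0x17, sp=0xc1
body[0] xor  r2, r2, r0 -> r2=0x7c
body[1] mov  r4, r2 -> r4=0x7c
body[2] sub  r1, r3, r4 -> r1=0xa2
body[3] mov  r3, r4 -> r3=0x7c
body[4] add  r1, r3, #7 -> r1=0x83
body[5] sub  r2, r0, r4 -> r2=0xef
body[6] sub  r1, r0, r4 -> r1=0xef
body[7] add  r3, r3, #7 -> r3=0x83
epilogue: pop r2=0x17, sp=0xc2
epilogue: pop r1=0x29, sp=0xc3
r3 is caller-saved -> body value

REG = 0x83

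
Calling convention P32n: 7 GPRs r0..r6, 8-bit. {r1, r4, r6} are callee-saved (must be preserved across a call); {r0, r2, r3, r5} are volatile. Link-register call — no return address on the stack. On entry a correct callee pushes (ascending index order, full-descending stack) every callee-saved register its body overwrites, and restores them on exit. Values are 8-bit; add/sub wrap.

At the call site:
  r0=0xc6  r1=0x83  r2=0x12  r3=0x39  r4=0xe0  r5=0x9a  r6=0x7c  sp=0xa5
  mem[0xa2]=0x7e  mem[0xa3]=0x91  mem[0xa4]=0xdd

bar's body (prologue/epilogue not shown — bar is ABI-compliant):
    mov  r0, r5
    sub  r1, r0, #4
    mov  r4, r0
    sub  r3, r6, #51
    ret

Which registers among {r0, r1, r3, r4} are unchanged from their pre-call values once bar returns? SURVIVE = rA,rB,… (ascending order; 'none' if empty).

prologue: push r1 -> mem[0xa4]=0x83, sp=0xa4
prologue: push r4 -> mem[0xa3]=0xe0, sp=0xa3
body[0] mov  r0, r5 -> r0=0x9a
body[1] sub  r1, r0, #4 -> r1=0x96
body[2] mov  r4, r0 -> r4=0x9a
body[3] sub  r3, r6, #51 -> r3=0x49
epilogue: pop r4=0xe0, sp=0xa4
epilogue: pop r1=0x83, sp=0xa5
r0: caller-saved, written=True
r1: callee-saved, written=True
r3: caller-saved, written=True
r4: callee-saved, written=True

SURVIVE = r1,r4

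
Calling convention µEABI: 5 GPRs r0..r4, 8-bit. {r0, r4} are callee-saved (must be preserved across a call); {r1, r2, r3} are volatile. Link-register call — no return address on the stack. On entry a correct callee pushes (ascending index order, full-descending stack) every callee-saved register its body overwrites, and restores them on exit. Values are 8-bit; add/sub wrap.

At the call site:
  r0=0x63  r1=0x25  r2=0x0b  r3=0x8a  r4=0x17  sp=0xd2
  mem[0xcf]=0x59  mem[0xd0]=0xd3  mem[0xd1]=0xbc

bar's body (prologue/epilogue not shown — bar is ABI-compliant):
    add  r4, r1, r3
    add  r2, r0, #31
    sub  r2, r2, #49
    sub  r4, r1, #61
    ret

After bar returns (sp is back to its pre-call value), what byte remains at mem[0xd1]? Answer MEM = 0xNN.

MEM = 0x17

prologue: push r4 -> mem[0xd1]=0x17, sp=0xd1
body[0] add  r4, r1, r3 -> r4=0xaf
body[1] add  r2, r0, #31 -> r2=0x82
body[2] sub  r2, r2, #49 -> r2=0x51
body[3] sub  r4, r1, #61 -> r4=0xe8
epilogue: pop r4=0x17, sp=0xd2
prologue pushed ['r4'] at ['0xd1']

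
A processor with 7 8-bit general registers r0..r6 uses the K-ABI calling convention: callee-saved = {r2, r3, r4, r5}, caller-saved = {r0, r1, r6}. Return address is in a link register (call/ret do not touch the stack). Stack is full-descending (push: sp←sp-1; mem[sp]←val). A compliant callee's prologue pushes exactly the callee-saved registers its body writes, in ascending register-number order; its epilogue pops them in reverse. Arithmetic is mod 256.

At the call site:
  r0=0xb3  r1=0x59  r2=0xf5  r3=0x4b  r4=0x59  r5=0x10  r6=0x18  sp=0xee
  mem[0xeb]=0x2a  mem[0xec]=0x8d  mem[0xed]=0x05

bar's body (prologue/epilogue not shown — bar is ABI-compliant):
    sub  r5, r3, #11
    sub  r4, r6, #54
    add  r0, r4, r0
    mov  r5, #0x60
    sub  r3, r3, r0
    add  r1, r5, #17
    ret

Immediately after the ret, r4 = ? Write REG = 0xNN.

REG = 0x59

prologue: push r3 → mem[0xed]=0x4b, sp=0xed
prologue: push r4 → mem[0xec]=0x59, sp=0xec
prologue: push r5 → mem[0xeb]=0x10, sp=0xeb
body[0] sub  r5, r3, #11 → r5=0x40
body[1] sub  r4, r6, #54 → r4=0xe2
body[2] add  r0, r4, r0 → r0=0x95
body[3] mov  r5, #0x60 → r5=0x60
body[4] sub  r3, r3, r0 → r3=0xb6
body[5] add  r1, r5, #17 → r1=0x71
epilogue: pop r5=0x10, sp=0xec
epilogue: pop r4=0x59, sp=0xed
epilogue: pop r3=0x4b, sp=0xee
r4 is callee-saved → restored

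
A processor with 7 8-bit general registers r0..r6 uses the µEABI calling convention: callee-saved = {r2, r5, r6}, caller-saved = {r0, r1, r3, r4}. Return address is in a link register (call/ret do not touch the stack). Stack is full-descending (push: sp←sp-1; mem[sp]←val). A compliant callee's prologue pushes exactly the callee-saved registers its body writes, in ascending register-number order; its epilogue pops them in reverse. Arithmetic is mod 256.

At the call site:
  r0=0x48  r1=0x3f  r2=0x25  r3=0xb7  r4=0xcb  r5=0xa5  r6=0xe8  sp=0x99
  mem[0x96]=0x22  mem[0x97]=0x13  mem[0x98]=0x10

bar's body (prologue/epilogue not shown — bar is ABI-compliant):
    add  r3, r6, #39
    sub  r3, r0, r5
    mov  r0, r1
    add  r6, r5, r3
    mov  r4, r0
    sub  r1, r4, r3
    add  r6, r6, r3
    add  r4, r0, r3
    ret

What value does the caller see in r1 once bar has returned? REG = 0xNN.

prologue: push r6 -> mem[0x98]=0xe8, sp=0x98
body[0] add  r3, r6, #39 -> r3=0x0f
body[1] sub  r3, r0, r5 -> r3=0xa3
body[2] mov  r0, r1 -> r0=0x3f
body[3] add  r6, r5, r3 -> r6=0x48
body[4] mov  r4, r0 -> r4=0x3f
body[5] sub  r1, r4, r3 -> r1=0x9c
body[6] add  r6, r6, r3 -> r6=0xeb
body[7] add  r4, r0, r3 -> r4=0xe2
epilogue: pop r6=0xe8, sp=0x99
r1 is caller-saved -> body value

REG = 0x9c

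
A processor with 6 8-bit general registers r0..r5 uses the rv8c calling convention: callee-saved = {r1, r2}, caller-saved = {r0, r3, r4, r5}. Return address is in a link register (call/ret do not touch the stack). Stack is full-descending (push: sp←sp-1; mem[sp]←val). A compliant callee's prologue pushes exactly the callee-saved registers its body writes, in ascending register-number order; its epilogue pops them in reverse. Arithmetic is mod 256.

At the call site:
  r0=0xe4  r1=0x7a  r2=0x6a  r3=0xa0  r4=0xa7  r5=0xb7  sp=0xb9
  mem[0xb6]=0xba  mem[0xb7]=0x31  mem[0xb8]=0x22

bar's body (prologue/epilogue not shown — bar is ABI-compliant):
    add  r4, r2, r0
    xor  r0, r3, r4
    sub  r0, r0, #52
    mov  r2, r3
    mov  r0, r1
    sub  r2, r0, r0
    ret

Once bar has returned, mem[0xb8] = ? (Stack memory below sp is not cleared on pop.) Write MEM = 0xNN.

MEM = 0x6a

prologue: push r2 -> mem[0xb8]=0x6a, sp=0xb8
body[0] add  r4, r2, r0 -> r4=0x4e
body[1] xor  r0, r3, r4 -> r0=0xee
body[2] sub  r0, r0, #52 -> r0=0xba
body[3] mov  r2, r3 -> r2=0xa0
body[4] mov  r0, r1 -> r0=0x7a
body[5] sub  r2, r0, r0 -> r2=0x00
epilogue: pop r2=0x6a, sp=0xb9
prologue pushed ['r2'] at ['0xb8']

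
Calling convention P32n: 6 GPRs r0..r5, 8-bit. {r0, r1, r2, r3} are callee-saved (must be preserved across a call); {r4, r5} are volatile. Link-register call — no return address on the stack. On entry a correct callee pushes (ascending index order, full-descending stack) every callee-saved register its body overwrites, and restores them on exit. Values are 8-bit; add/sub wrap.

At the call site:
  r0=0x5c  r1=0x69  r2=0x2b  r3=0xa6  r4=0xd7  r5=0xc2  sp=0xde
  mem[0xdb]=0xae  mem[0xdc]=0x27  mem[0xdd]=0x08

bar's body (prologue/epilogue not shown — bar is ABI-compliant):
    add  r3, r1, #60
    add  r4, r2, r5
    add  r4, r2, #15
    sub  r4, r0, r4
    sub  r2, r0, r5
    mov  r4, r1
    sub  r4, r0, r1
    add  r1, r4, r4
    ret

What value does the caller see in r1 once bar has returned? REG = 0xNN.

REG = 0x69

prologue: push r1 → mem[0xdd]=0x69, sp=0xdd
prologue: push r2 → mem[0xdc]=0x2b, sp=0xdc
prologue: push r3 → mem[0xdb]=0xa6, sp=0xdb
body[0] add  r3, r1, #60 → r3=0xa5
body[1] add  r4, r2, r5 → r4=0xed
body[2] add  r4, r2, #15 → r4=0x3a
body[3] sub  r4, r0, r4 → r4=0x22
body[4] sub  r2, r0, r5 → r2=0x9a
body[5] mov  r4, r1 → r4=0x69
body[6] sub  r4, r0, r1 → r4=0xf3
body[7] add  r1, r4, r4 → r1=0xe6
epilogue: pop r3=0xa6, sp=0xdc
epilogue: pop r2=0x2b, sp=0xdd
epilogue: pop r1=0x69, sp=0xde
r1 is callee-saved → restored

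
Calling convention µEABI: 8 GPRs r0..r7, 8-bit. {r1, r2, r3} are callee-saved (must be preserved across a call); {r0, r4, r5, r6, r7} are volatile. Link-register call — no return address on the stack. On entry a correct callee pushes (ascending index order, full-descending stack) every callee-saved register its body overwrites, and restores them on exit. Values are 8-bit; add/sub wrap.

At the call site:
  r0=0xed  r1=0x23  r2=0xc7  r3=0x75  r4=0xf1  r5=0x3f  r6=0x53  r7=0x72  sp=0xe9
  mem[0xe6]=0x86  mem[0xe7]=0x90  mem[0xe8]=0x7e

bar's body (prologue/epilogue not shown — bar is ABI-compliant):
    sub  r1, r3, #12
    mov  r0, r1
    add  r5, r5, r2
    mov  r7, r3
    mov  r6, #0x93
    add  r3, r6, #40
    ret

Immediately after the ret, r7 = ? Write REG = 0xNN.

REG = 0x75

prologue: push r1 -> mem[0xe8]=0x23, sp=0xe8
prologue: push r3 -> mem[0xe7]=0x75, sp=0xe7
body[0] sub  r1, r3, #12 -> r1=0x69
body[1] mov  r0, r1 -> r0=0x69
body[2] add  r5, r5, r2 -> r5=0x06
body[3] mov  r7, r3 -> r7=0x75
body[4] mov  r6, #0x93 -> r6=0x93
body[5] add  r3, r6, #40 -> r3=0xbb
epilogue: pop r3=0x75, sp=0xe8
epilogue: pop r1=0x23, sp=0xe9
r7 is caller-saved -> body value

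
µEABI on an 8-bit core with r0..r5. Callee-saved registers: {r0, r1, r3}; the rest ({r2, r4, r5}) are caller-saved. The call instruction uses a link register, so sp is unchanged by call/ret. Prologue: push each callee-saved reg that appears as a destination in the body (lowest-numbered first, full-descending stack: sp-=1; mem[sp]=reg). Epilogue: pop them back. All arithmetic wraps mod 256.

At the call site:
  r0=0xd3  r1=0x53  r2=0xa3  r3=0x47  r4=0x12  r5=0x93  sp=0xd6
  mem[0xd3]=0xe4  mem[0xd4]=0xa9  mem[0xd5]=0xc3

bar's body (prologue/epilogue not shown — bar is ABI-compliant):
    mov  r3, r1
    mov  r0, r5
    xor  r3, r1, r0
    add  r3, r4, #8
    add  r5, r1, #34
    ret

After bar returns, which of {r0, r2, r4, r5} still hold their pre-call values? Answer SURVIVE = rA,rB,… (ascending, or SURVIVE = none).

prologue: push r0 -> mem[0xd5]=0xd3, sp=0xd5
prologue: push r3 -> mem[0xd4]=0x47, sp=0xd4
body[0] mov  r3, r1 -> r3=0x53
body[1] mov  r0, r5 -> r0=0x93
body[2] xor  r3, r1, r0 -> r3=0xc0
body[3] add  r3, r4, #8 -> r3=0x1a
body[4] add  r5, r1, #34 -> r5=0x75
epilogue: pop r3=0x47, sp=0xd5
epilogue: pop r0=0xd3, sp=0xd6
r0: callee-saved, written=True
r2: caller-saved, written=False
r4: caller-saved, written=False
r5: caller-saved, written=True

SURVIVE = r0,r2,r4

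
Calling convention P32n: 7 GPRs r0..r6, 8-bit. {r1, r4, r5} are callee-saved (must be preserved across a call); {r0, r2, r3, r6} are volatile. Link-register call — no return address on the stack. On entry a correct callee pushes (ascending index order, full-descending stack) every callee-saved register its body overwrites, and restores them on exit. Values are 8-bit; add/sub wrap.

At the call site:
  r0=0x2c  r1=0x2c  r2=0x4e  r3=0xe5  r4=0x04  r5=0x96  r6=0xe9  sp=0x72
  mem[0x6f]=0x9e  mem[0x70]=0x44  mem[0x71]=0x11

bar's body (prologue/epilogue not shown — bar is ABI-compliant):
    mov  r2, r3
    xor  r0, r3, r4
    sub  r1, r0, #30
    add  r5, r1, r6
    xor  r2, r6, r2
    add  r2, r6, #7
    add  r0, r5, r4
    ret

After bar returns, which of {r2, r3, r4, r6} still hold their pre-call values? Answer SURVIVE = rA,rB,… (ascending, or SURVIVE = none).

SURVIVE = r3,r4,r6

prologue: push r1 → mem[0x71]=0x2c, sp=0x71
prologue: push r5 → mem[0x70]=0x96, sp=0x70
body[0] mov  r2, r3 → r2=0xe5
body[1] xor  r0, r3, r4 → r0=0xe1
body[2] sub  r1, r0, #30 → r1=0xc3
body[3] add  r5, r1, r6 → r5=0xac
body[4] xor  r2, r6, r2 → r2=0x0c
body[5] add  r2, r6, #7 → r2=0xf0
body[6] add  r0, r5, r4 → r0=0xb0
epilogue: pop r5=0x96, sp=0x71
epilogue: pop r1=0x2c, sp=0x72
r2: caller-saved, written=True
r3: caller-saved, written=False
r4: callee-saved, written=False
r6: caller-saved, written=False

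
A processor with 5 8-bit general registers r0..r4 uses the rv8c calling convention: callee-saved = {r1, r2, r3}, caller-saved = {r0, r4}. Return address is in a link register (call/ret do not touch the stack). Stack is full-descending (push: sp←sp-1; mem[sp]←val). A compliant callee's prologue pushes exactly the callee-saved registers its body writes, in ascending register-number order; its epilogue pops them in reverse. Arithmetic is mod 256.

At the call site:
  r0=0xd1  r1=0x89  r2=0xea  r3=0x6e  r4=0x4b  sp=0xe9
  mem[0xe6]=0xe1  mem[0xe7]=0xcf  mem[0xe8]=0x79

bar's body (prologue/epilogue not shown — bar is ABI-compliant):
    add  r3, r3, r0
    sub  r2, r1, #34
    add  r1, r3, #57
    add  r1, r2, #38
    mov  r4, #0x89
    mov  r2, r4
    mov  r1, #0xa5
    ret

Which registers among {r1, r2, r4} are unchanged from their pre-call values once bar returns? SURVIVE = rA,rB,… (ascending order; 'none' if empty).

SURVIVE = r1,r2

prologue: push r1 -> mem[0xe8]=0x89, sp=0xe8
prologue: push r2 -> mem[0xe7]=0xea, sp=0xe7
prologue: push r3 -> mem[0xe6]=0x6e, sp=0xe6
body[0] add  r3, r3, r0 -> r3=0x3f
body[1] sub  r2, r1, #34 -> r2=0x67
body[2] add  r1, r3, #57 -> r1=0x78
body[3] add  r1, r2, #38 -> r1=0x8d
body[4] mov  r4, #0x89 -> r4=0x89
body[5] mov  r2, r4 -> r2=0x89
body[6] mov  r1, #0xa5 -> r1=0xa5
epilogue: pop r3=0x6e, sp=0xe7
epilogue: pop r2=0xea, sp=0xe8
epilogue: pop r1=0x89, sp=0xe9
r1: callee-saved, written=True
r2: callee-saved, written=True
r4: caller-saved, written=True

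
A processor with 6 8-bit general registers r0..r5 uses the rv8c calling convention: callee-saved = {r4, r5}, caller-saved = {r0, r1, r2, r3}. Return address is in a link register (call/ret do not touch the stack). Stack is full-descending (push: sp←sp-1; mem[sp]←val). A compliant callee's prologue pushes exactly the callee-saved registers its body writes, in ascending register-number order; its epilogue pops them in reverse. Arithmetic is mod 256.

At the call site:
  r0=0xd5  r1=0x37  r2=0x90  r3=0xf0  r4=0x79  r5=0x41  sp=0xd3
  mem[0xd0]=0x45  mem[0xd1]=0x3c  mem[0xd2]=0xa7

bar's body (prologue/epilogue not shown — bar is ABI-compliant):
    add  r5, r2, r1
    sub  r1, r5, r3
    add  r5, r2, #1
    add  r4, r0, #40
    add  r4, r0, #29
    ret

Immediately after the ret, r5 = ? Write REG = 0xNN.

REG = 0x41

prologue: push r4 -> mem[0xd2]=0x79, sp=0xd2
prologue: push r5 -> mem[0xd1]=0x41, sp=0xd1
body[0] add  r5, r2, r1 -> r5=0xc7
body[1] sub  r1, r5, r3 -> r1=0xd7
body[2] add  r5, r2, #1 -> r5=0x91
body[3] add  r4, r0, #40 -> r4=0xfd
body[4] add  r4, r0, #29 -> r4=0xf2
epilogue: pop r5=0x41, sp=0xd2
epilogue: pop r4=0x79, sp=0xd3
r5 is callee-saved -> restored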